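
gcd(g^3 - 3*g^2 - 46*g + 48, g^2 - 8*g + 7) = g - 1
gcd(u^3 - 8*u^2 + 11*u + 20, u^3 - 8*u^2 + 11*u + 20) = u^3 - 8*u^2 + 11*u + 20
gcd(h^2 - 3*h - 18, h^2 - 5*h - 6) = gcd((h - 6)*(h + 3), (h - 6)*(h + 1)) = h - 6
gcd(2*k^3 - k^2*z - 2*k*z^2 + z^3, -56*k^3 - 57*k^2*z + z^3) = k + z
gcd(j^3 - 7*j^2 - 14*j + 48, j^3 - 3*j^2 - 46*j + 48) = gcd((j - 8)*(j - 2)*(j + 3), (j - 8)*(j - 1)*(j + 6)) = j - 8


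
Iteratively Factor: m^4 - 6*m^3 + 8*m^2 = (m)*(m^3 - 6*m^2 + 8*m) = m*(m - 2)*(m^2 - 4*m) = m*(m - 4)*(m - 2)*(m)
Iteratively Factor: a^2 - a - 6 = (a - 3)*(a + 2)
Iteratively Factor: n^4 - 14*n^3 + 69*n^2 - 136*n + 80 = (n - 1)*(n^3 - 13*n^2 + 56*n - 80) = (n - 5)*(n - 1)*(n^2 - 8*n + 16) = (n - 5)*(n - 4)*(n - 1)*(n - 4)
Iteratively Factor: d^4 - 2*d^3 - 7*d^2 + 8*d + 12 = (d + 1)*(d^3 - 3*d^2 - 4*d + 12) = (d + 1)*(d + 2)*(d^2 - 5*d + 6) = (d - 3)*(d + 1)*(d + 2)*(d - 2)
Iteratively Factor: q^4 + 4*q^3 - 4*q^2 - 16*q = (q + 4)*(q^3 - 4*q) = q*(q + 4)*(q^2 - 4) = q*(q - 2)*(q + 4)*(q + 2)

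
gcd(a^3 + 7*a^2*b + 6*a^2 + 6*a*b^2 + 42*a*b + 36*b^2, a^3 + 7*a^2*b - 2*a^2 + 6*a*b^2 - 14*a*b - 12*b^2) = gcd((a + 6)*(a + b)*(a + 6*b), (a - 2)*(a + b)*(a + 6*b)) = a^2 + 7*a*b + 6*b^2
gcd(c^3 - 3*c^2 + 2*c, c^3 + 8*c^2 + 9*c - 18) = c - 1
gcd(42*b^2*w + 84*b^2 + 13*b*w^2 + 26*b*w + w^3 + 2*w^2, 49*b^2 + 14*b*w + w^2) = 7*b + w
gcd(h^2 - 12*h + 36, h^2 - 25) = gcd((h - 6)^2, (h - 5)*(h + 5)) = 1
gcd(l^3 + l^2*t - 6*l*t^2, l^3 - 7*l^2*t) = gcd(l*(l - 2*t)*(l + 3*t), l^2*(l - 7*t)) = l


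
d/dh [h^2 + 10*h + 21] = 2*h + 10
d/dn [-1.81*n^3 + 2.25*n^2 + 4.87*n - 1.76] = -5.43*n^2 + 4.5*n + 4.87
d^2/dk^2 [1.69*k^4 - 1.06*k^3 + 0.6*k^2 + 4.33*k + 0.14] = 20.28*k^2 - 6.36*k + 1.2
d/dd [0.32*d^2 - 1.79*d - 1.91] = 0.64*d - 1.79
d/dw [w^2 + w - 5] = 2*w + 1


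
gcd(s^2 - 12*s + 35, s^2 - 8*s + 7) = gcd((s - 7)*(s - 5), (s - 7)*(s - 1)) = s - 7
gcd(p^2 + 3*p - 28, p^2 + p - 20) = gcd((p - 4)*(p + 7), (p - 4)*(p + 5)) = p - 4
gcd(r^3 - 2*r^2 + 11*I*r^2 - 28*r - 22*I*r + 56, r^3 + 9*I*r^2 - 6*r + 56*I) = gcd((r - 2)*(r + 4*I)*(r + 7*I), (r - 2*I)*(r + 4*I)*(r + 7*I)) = r^2 + 11*I*r - 28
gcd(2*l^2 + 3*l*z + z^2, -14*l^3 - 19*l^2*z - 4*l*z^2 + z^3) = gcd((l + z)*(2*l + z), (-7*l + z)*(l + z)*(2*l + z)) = 2*l^2 + 3*l*z + z^2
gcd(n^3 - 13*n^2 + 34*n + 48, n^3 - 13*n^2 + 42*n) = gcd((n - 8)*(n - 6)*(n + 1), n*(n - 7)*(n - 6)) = n - 6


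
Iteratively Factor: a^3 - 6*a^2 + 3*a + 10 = (a - 2)*(a^2 - 4*a - 5) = (a - 5)*(a - 2)*(a + 1)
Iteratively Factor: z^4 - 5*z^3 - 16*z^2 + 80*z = (z)*(z^3 - 5*z^2 - 16*z + 80) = z*(z - 4)*(z^2 - z - 20) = z*(z - 4)*(z + 4)*(z - 5)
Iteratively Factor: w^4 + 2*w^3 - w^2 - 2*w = (w)*(w^3 + 2*w^2 - w - 2) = w*(w + 1)*(w^2 + w - 2) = w*(w - 1)*(w + 1)*(w + 2)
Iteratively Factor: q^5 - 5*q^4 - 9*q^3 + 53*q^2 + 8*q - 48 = (q - 1)*(q^4 - 4*q^3 - 13*q^2 + 40*q + 48) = (q - 1)*(q + 1)*(q^3 - 5*q^2 - 8*q + 48) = (q - 1)*(q + 1)*(q + 3)*(q^2 - 8*q + 16) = (q - 4)*(q - 1)*(q + 1)*(q + 3)*(q - 4)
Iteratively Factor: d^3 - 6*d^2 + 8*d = (d - 4)*(d^2 - 2*d) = d*(d - 4)*(d - 2)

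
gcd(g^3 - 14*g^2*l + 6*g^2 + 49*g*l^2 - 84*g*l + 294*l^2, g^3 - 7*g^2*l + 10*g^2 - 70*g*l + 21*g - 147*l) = g - 7*l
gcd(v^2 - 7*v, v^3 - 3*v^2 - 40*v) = v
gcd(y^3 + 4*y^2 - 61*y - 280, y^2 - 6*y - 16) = y - 8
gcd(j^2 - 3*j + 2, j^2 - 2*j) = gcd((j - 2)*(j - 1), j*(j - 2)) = j - 2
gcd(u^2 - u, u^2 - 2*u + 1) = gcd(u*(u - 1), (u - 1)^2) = u - 1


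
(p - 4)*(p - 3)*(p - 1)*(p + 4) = p^4 - 4*p^3 - 13*p^2 + 64*p - 48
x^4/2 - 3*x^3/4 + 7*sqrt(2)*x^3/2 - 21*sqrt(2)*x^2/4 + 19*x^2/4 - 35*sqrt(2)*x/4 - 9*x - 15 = (x/2 + sqrt(2)/2)*(x - 5/2)*(x + 1)*(x + 6*sqrt(2))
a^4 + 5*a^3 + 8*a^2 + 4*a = a*(a + 1)*(a + 2)^2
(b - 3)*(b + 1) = b^2 - 2*b - 3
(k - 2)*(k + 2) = k^2 - 4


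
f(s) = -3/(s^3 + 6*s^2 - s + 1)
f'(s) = -3*(-3*s^2 - 12*s + 1)/(s^3 + 6*s^2 - s + 1)^2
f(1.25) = -0.27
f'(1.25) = 0.46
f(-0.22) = -2.00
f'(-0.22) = -4.66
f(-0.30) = -1.65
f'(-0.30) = -3.95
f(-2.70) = -0.11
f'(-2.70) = -0.04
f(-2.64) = -0.11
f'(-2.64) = -0.05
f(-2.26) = -0.13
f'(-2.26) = -0.08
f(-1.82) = -0.18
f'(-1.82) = -0.14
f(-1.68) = -0.20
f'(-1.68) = -0.17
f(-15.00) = 0.00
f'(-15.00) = 0.00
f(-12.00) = 0.00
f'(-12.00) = 0.00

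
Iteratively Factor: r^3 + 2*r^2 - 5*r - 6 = (r + 1)*(r^2 + r - 6) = (r + 1)*(r + 3)*(r - 2)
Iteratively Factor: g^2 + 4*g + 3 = (g + 3)*(g + 1)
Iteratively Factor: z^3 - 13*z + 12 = (z + 4)*(z^2 - 4*z + 3) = (z - 3)*(z + 4)*(z - 1)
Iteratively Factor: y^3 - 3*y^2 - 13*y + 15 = (y + 3)*(y^2 - 6*y + 5) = (y - 5)*(y + 3)*(y - 1)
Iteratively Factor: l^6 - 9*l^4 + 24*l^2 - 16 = (l + 2)*(l^5 - 2*l^4 - 5*l^3 + 10*l^2 + 4*l - 8) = (l + 1)*(l + 2)*(l^4 - 3*l^3 - 2*l^2 + 12*l - 8) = (l - 2)*(l + 1)*(l + 2)*(l^3 - l^2 - 4*l + 4) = (l - 2)*(l - 1)*(l + 1)*(l + 2)*(l^2 - 4) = (l - 2)*(l - 1)*(l + 1)*(l + 2)^2*(l - 2)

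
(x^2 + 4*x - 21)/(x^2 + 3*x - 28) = (x - 3)/(x - 4)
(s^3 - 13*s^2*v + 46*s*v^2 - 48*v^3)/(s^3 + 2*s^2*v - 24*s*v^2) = (s^3 - 13*s^2*v + 46*s*v^2 - 48*v^3)/(s*(s^2 + 2*s*v - 24*v^2))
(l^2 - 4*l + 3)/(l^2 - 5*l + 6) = (l - 1)/(l - 2)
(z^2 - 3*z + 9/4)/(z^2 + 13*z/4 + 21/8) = 2*(4*z^2 - 12*z + 9)/(8*z^2 + 26*z + 21)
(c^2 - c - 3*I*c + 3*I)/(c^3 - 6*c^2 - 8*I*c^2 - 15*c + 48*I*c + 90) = (c - 1)/(c^2 - c*(6 + 5*I) + 30*I)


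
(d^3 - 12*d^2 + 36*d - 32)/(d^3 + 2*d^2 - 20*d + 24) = (d - 8)/(d + 6)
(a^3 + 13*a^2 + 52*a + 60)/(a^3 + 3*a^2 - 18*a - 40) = (a + 6)/(a - 4)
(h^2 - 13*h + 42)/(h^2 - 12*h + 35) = (h - 6)/(h - 5)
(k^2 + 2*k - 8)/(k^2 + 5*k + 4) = (k - 2)/(k + 1)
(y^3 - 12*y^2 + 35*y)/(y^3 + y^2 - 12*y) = (y^2 - 12*y + 35)/(y^2 + y - 12)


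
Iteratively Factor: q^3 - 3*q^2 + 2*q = (q - 2)*(q^2 - q) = q*(q - 2)*(q - 1)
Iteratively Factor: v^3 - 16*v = (v)*(v^2 - 16) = v*(v - 4)*(v + 4)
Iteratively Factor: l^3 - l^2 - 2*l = (l)*(l^2 - l - 2) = l*(l - 2)*(l + 1)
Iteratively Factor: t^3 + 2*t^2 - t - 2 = (t + 2)*(t^2 - 1) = (t - 1)*(t + 2)*(t + 1)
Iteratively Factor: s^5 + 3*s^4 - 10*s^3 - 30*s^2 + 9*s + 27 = (s - 3)*(s^4 + 6*s^3 + 8*s^2 - 6*s - 9) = (s - 3)*(s + 1)*(s^3 + 5*s^2 + 3*s - 9) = (s - 3)*(s - 1)*(s + 1)*(s^2 + 6*s + 9) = (s - 3)*(s - 1)*(s + 1)*(s + 3)*(s + 3)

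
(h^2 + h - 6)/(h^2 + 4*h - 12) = (h + 3)/(h + 6)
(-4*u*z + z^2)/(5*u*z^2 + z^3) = (-4*u + z)/(z*(5*u + z))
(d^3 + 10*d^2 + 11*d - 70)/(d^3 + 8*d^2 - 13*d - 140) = (d - 2)/(d - 4)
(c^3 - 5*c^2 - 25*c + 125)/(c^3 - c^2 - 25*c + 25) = (c - 5)/(c - 1)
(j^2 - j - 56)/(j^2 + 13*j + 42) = (j - 8)/(j + 6)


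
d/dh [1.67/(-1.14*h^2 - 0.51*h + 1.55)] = (3.8076*h + 0.8517)/(1.14*h^2 + 0.51*h - 1.55)^2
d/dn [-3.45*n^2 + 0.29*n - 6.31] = 0.29 - 6.9*n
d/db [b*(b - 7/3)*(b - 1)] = 3*b^2 - 20*b/3 + 7/3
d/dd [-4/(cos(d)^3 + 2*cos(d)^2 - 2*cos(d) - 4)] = 4*(-3*cos(d)^2 - 4*cos(d) + 2)*sin(d)/((sin(d)^2 + 1)^2*(cos(d) + 2)^2)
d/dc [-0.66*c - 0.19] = -0.660000000000000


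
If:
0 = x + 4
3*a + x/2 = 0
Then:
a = 2/3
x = -4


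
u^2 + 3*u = u*(u + 3)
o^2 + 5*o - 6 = (o - 1)*(o + 6)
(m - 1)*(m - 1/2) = m^2 - 3*m/2 + 1/2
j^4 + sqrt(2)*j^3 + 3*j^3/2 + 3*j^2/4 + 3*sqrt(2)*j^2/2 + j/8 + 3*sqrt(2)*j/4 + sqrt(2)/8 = (j + 1/2)^3*(j + sqrt(2))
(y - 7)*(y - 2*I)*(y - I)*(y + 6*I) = y^4 - 7*y^3 + 3*I*y^3 + 16*y^2 - 21*I*y^2 - 112*y - 12*I*y + 84*I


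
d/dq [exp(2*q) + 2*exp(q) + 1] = 2*(exp(q) + 1)*exp(q)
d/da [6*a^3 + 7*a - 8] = 18*a^2 + 7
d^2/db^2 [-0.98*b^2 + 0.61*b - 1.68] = -1.96000000000000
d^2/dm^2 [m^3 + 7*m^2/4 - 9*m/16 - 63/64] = 6*m + 7/2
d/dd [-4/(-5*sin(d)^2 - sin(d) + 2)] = -4*(10*sin(d) + 1)*cos(d)/(5*sin(d)^2 + sin(d) - 2)^2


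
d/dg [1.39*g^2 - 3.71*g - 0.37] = 2.78*g - 3.71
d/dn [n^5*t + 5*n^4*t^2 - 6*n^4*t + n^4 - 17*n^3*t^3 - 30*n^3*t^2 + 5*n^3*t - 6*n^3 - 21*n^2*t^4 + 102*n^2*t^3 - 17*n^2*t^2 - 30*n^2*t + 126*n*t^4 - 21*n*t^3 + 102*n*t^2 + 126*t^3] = 5*n^4*t + 20*n^3*t^2 - 24*n^3*t + 4*n^3 - 51*n^2*t^3 - 90*n^2*t^2 + 15*n^2*t - 18*n^2 - 42*n*t^4 + 204*n*t^3 - 34*n*t^2 - 60*n*t + 126*t^4 - 21*t^3 + 102*t^2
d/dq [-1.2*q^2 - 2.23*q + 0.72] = -2.4*q - 2.23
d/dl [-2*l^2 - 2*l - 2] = -4*l - 2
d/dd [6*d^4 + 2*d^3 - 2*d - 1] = 24*d^3 + 6*d^2 - 2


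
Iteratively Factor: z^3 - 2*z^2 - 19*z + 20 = (z - 1)*(z^2 - z - 20) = (z - 5)*(z - 1)*(z + 4)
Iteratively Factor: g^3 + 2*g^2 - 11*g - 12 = (g + 1)*(g^2 + g - 12) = (g - 3)*(g + 1)*(g + 4)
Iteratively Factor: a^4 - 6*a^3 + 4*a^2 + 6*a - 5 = (a - 1)*(a^3 - 5*a^2 - a + 5) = (a - 1)*(a + 1)*(a^2 - 6*a + 5) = (a - 1)^2*(a + 1)*(a - 5)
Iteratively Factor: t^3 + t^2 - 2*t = (t)*(t^2 + t - 2) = t*(t - 1)*(t + 2)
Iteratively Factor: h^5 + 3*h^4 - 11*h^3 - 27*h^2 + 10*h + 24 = (h + 1)*(h^4 + 2*h^3 - 13*h^2 - 14*h + 24) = (h - 1)*(h + 1)*(h^3 + 3*h^2 - 10*h - 24) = (h - 1)*(h + 1)*(h + 4)*(h^2 - h - 6) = (h - 3)*(h - 1)*(h + 1)*(h + 4)*(h + 2)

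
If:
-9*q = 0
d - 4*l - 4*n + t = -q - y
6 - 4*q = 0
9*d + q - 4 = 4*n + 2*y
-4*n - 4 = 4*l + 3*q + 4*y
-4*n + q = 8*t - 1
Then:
No Solution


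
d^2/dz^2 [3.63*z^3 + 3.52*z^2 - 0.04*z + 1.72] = 21.78*z + 7.04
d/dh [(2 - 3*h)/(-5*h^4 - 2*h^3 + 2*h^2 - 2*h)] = (-45*h^4 + 28*h^3 + 18*h^2 - 8*h + 4)/(h^2*(25*h^6 + 20*h^5 - 16*h^4 + 12*h^3 + 12*h^2 - 8*h + 4))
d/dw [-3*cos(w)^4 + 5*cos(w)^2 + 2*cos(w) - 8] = 2*(6*cos(w)^3 - 5*cos(w) - 1)*sin(w)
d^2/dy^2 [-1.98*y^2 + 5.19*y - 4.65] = -3.96000000000000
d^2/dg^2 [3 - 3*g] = 0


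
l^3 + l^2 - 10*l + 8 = (l - 2)*(l - 1)*(l + 4)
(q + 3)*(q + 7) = q^2 + 10*q + 21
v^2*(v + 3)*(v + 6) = v^4 + 9*v^3 + 18*v^2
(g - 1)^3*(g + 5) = g^4 + 2*g^3 - 12*g^2 + 14*g - 5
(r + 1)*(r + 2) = r^2 + 3*r + 2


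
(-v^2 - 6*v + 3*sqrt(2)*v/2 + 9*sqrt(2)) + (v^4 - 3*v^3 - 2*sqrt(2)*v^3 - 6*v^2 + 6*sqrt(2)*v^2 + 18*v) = v^4 - 3*v^3 - 2*sqrt(2)*v^3 - 7*v^2 + 6*sqrt(2)*v^2 + 3*sqrt(2)*v/2 + 12*v + 9*sqrt(2)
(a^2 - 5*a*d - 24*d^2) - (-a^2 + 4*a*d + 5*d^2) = 2*a^2 - 9*a*d - 29*d^2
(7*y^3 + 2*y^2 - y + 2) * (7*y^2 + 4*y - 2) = 49*y^5 + 42*y^4 - 13*y^3 + 6*y^2 + 10*y - 4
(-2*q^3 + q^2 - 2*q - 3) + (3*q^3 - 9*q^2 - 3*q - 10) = q^3 - 8*q^2 - 5*q - 13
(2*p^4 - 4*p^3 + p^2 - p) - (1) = 2*p^4 - 4*p^3 + p^2 - p - 1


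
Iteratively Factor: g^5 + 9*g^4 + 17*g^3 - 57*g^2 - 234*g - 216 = (g + 3)*(g^4 + 6*g^3 - g^2 - 54*g - 72) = (g - 3)*(g + 3)*(g^3 + 9*g^2 + 26*g + 24) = (g - 3)*(g + 3)*(g + 4)*(g^2 + 5*g + 6) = (g - 3)*(g + 3)^2*(g + 4)*(g + 2)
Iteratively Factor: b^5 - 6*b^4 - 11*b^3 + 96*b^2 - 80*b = (b)*(b^4 - 6*b^3 - 11*b^2 + 96*b - 80) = b*(b - 1)*(b^3 - 5*b^2 - 16*b + 80) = b*(b - 4)*(b - 1)*(b^2 - b - 20) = b*(b - 4)*(b - 1)*(b + 4)*(b - 5)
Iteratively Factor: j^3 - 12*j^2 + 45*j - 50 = (j - 2)*(j^2 - 10*j + 25) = (j - 5)*(j - 2)*(j - 5)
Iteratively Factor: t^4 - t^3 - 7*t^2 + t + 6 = (t - 1)*(t^3 - 7*t - 6) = (t - 1)*(t + 1)*(t^2 - t - 6) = (t - 1)*(t + 1)*(t + 2)*(t - 3)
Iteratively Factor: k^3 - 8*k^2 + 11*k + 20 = (k - 5)*(k^2 - 3*k - 4) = (k - 5)*(k + 1)*(k - 4)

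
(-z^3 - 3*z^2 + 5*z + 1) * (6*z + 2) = -6*z^4 - 20*z^3 + 24*z^2 + 16*z + 2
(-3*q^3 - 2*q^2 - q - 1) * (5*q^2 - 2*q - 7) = -15*q^5 - 4*q^4 + 20*q^3 + 11*q^2 + 9*q + 7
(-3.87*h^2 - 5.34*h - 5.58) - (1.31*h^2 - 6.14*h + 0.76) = -5.18*h^2 + 0.8*h - 6.34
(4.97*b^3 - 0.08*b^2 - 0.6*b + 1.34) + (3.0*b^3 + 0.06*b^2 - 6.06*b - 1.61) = 7.97*b^3 - 0.02*b^2 - 6.66*b - 0.27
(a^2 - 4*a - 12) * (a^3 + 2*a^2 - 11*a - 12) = a^5 - 2*a^4 - 31*a^3 + 8*a^2 + 180*a + 144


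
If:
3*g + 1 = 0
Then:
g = -1/3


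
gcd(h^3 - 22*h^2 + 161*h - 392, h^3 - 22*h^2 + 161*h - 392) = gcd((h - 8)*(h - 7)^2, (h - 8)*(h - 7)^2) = h^3 - 22*h^2 + 161*h - 392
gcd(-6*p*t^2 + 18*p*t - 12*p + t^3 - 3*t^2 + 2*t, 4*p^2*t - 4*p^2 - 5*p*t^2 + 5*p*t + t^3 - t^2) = t - 1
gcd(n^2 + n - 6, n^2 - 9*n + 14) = n - 2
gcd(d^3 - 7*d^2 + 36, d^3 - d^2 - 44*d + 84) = d - 6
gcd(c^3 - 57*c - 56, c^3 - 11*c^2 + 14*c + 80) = c - 8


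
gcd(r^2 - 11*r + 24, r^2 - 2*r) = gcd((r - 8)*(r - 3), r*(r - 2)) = 1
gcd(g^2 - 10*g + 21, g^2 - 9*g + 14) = g - 7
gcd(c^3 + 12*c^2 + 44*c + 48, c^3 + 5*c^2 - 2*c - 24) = c + 4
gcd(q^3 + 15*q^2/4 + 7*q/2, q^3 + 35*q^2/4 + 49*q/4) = q^2 + 7*q/4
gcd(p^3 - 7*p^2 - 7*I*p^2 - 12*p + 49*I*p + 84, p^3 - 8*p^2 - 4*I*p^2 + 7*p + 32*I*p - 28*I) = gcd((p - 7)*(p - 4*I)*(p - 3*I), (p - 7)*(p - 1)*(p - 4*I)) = p^2 + p*(-7 - 4*I) + 28*I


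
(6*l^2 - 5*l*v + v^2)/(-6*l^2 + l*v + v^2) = (-3*l + v)/(3*l + v)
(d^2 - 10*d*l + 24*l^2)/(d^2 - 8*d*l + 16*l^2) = (d - 6*l)/(d - 4*l)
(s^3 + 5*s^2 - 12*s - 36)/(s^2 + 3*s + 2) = (s^2 + 3*s - 18)/(s + 1)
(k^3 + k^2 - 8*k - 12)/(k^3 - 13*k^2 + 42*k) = (k^3 + k^2 - 8*k - 12)/(k*(k^2 - 13*k + 42))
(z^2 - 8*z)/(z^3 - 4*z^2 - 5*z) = (8 - z)/(-z^2 + 4*z + 5)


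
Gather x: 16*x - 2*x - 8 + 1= 14*x - 7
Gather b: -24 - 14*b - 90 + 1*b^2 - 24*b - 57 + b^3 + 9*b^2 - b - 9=b^3 + 10*b^2 - 39*b - 180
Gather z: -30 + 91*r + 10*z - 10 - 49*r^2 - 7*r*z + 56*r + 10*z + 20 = -49*r^2 + 147*r + z*(20 - 7*r) - 20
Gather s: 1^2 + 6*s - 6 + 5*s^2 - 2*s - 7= 5*s^2 + 4*s - 12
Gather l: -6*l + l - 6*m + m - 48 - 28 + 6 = -5*l - 5*m - 70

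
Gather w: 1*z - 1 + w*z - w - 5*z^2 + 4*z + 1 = w*(z - 1) - 5*z^2 + 5*z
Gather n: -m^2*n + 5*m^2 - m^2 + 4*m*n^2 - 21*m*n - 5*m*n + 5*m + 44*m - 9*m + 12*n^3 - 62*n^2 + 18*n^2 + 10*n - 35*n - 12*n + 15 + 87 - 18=4*m^2 + 40*m + 12*n^3 + n^2*(4*m - 44) + n*(-m^2 - 26*m - 37) + 84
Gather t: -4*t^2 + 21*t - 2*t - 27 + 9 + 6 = -4*t^2 + 19*t - 12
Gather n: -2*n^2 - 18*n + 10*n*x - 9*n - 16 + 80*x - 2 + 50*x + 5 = -2*n^2 + n*(10*x - 27) + 130*x - 13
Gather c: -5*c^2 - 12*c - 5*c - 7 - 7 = -5*c^2 - 17*c - 14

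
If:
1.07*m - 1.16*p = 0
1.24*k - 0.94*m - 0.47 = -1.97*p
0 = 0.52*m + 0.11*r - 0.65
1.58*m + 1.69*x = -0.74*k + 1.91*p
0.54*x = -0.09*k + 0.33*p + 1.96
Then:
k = 10.37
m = -14.12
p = -13.03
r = 72.67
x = -6.06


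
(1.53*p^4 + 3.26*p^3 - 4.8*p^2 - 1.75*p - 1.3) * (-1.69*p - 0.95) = -2.5857*p^5 - 6.9629*p^4 + 5.015*p^3 + 7.5175*p^2 + 3.8595*p + 1.235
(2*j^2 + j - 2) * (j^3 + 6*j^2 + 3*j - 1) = 2*j^5 + 13*j^4 + 10*j^3 - 11*j^2 - 7*j + 2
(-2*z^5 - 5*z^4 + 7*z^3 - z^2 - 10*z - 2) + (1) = -2*z^5 - 5*z^4 + 7*z^3 - z^2 - 10*z - 1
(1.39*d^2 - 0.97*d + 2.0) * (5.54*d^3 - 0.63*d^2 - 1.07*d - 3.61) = 7.7006*d^5 - 6.2495*d^4 + 10.2038*d^3 - 5.24*d^2 + 1.3617*d - 7.22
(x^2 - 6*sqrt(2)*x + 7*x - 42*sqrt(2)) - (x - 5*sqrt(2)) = x^2 - 6*sqrt(2)*x + 6*x - 37*sqrt(2)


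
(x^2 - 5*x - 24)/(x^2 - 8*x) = (x + 3)/x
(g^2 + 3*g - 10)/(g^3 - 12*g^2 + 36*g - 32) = (g + 5)/(g^2 - 10*g + 16)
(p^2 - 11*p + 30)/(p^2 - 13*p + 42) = (p - 5)/(p - 7)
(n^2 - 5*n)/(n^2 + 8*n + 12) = n*(n - 5)/(n^2 + 8*n + 12)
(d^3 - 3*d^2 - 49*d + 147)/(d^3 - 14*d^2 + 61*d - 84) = (d + 7)/(d - 4)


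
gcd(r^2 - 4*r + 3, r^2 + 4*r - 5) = r - 1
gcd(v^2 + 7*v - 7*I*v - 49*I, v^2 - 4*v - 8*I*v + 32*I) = 1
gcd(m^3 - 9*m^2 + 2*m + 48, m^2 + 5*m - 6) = 1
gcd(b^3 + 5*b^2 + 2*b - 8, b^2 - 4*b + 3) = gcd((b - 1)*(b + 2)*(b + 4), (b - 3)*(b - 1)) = b - 1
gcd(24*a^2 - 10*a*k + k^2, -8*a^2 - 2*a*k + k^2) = 4*a - k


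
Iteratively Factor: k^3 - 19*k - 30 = (k + 2)*(k^2 - 2*k - 15) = (k - 5)*(k + 2)*(k + 3)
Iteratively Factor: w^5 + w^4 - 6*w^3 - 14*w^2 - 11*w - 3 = (w - 3)*(w^4 + 4*w^3 + 6*w^2 + 4*w + 1) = (w - 3)*(w + 1)*(w^3 + 3*w^2 + 3*w + 1) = (w - 3)*(w + 1)^2*(w^2 + 2*w + 1) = (w - 3)*(w + 1)^3*(w + 1)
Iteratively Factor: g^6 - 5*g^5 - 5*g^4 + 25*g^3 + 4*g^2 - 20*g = (g - 5)*(g^5 - 5*g^3 + 4*g) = (g - 5)*(g - 1)*(g^4 + g^3 - 4*g^2 - 4*g) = g*(g - 5)*(g - 1)*(g^3 + g^2 - 4*g - 4) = g*(g - 5)*(g - 1)*(g + 2)*(g^2 - g - 2) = g*(g - 5)*(g - 2)*(g - 1)*(g + 2)*(g + 1)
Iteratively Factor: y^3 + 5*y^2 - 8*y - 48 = (y + 4)*(y^2 + y - 12) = (y - 3)*(y + 4)*(y + 4)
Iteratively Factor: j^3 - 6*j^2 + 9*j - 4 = (j - 1)*(j^2 - 5*j + 4) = (j - 4)*(j - 1)*(j - 1)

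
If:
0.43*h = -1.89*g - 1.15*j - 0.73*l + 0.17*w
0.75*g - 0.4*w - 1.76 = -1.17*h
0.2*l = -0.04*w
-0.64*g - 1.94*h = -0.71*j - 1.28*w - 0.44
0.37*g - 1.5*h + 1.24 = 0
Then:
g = 2.91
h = 1.54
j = -3.83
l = -1.12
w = 5.58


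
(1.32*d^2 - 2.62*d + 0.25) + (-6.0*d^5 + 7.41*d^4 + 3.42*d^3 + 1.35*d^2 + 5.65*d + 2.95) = -6.0*d^5 + 7.41*d^4 + 3.42*d^3 + 2.67*d^2 + 3.03*d + 3.2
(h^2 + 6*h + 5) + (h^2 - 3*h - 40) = 2*h^2 + 3*h - 35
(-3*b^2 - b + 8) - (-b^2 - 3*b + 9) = -2*b^2 + 2*b - 1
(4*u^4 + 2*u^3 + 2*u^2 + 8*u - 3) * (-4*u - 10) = -16*u^5 - 48*u^4 - 28*u^3 - 52*u^2 - 68*u + 30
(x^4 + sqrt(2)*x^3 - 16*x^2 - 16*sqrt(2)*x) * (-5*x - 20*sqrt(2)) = -5*x^5 - 25*sqrt(2)*x^4 + 40*x^3 + 400*sqrt(2)*x^2 + 640*x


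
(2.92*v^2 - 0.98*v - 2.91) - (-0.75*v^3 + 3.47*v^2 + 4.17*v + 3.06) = 0.75*v^3 - 0.55*v^2 - 5.15*v - 5.97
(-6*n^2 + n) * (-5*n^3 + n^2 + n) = 30*n^5 - 11*n^4 - 5*n^3 + n^2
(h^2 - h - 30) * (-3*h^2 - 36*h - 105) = -3*h^4 - 33*h^3 + 21*h^2 + 1185*h + 3150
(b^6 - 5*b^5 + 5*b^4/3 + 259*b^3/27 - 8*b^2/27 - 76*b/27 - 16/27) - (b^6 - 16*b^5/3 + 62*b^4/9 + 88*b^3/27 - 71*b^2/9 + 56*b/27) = b^5/3 - 47*b^4/9 + 19*b^3/3 + 205*b^2/27 - 44*b/9 - 16/27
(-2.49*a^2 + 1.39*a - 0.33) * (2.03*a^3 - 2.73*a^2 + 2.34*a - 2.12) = -5.0547*a^5 + 9.6194*a^4 - 10.2912*a^3 + 9.4323*a^2 - 3.719*a + 0.6996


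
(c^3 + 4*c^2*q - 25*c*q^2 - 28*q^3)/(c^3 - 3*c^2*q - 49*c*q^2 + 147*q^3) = (c^2 - 3*c*q - 4*q^2)/(c^2 - 10*c*q + 21*q^2)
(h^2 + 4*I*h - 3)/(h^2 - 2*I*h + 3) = (h + 3*I)/(h - 3*I)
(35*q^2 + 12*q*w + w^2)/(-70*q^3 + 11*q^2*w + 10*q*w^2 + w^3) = -1/(2*q - w)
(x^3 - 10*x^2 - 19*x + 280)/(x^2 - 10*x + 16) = (x^2 - 2*x - 35)/(x - 2)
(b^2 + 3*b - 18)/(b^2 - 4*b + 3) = (b + 6)/(b - 1)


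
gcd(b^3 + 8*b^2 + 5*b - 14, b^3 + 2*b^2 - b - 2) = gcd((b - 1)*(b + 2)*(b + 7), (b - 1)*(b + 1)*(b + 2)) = b^2 + b - 2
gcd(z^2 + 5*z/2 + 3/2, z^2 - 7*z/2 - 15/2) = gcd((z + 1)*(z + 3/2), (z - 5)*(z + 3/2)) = z + 3/2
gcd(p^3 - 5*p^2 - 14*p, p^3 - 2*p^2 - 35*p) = p^2 - 7*p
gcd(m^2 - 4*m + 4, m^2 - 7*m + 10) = m - 2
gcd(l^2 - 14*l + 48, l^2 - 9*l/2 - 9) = l - 6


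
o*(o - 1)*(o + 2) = o^3 + o^2 - 2*o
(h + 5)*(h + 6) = h^2 + 11*h + 30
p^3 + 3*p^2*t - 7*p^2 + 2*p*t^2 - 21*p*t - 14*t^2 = (p - 7)*(p + t)*(p + 2*t)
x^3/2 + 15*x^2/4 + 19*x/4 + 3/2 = (x/2 + 1/2)*(x + 1/2)*(x + 6)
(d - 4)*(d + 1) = d^2 - 3*d - 4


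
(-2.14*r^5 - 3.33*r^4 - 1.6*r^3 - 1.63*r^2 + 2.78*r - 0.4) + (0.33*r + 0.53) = -2.14*r^5 - 3.33*r^4 - 1.6*r^3 - 1.63*r^2 + 3.11*r + 0.13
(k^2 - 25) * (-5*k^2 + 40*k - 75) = -5*k^4 + 40*k^3 + 50*k^2 - 1000*k + 1875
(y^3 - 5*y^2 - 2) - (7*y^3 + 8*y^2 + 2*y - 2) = -6*y^3 - 13*y^2 - 2*y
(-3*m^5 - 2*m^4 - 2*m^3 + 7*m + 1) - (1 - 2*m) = -3*m^5 - 2*m^4 - 2*m^3 + 9*m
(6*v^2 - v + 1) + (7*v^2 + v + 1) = 13*v^2 + 2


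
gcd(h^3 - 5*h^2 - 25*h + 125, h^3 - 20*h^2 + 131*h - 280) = h - 5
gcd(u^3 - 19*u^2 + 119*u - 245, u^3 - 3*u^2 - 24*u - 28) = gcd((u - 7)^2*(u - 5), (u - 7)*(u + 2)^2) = u - 7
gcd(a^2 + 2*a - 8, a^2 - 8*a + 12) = a - 2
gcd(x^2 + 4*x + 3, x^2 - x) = 1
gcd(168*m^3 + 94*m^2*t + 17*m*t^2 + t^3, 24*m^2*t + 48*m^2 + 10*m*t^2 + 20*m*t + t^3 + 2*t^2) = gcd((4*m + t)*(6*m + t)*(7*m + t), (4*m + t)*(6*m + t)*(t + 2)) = 24*m^2 + 10*m*t + t^2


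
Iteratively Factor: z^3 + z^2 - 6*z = (z - 2)*(z^2 + 3*z) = z*(z - 2)*(z + 3)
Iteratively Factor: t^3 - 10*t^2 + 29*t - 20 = (t - 5)*(t^2 - 5*t + 4) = (t - 5)*(t - 1)*(t - 4)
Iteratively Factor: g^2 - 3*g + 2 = (g - 1)*(g - 2)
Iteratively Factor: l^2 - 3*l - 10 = (l + 2)*(l - 5)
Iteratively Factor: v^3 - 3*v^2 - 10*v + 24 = (v + 3)*(v^2 - 6*v + 8) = (v - 4)*(v + 3)*(v - 2)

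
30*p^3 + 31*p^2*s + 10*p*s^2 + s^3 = (2*p + s)*(3*p + s)*(5*p + s)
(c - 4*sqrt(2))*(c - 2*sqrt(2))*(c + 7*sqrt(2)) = c^3 + sqrt(2)*c^2 - 68*c + 112*sqrt(2)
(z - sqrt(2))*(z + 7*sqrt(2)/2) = z^2 + 5*sqrt(2)*z/2 - 7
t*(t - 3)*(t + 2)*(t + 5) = t^4 + 4*t^3 - 11*t^2 - 30*t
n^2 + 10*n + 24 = (n + 4)*(n + 6)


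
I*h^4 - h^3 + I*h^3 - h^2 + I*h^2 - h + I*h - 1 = (h - I)*(h + I)^2*(I*h + I)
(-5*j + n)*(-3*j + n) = 15*j^2 - 8*j*n + n^2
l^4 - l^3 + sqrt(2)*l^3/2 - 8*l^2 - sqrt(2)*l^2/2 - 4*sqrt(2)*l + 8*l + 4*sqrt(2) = (l - 1)*(l - 2*sqrt(2))*(l + sqrt(2)/2)*(l + 2*sqrt(2))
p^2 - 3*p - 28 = (p - 7)*(p + 4)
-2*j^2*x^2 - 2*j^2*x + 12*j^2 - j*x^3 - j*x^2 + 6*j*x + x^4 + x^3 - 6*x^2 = (-2*j + x)*(j + x)*(x - 2)*(x + 3)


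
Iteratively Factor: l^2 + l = (l + 1)*(l)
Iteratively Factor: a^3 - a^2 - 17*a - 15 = (a - 5)*(a^2 + 4*a + 3) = (a - 5)*(a + 1)*(a + 3)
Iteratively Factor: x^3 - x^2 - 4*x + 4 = (x - 2)*(x^2 + x - 2) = (x - 2)*(x + 2)*(x - 1)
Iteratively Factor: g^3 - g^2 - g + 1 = (g + 1)*(g^2 - 2*g + 1) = (g - 1)*(g + 1)*(g - 1)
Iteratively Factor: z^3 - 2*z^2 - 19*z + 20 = (z + 4)*(z^2 - 6*z + 5) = (z - 1)*(z + 4)*(z - 5)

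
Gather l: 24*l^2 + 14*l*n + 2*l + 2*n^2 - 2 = 24*l^2 + l*(14*n + 2) + 2*n^2 - 2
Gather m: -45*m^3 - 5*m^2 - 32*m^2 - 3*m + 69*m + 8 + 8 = -45*m^3 - 37*m^2 + 66*m + 16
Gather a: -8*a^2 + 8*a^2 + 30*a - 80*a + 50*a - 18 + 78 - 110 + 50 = 0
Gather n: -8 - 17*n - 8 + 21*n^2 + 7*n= 21*n^2 - 10*n - 16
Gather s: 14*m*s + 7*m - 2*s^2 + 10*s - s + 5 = 7*m - 2*s^2 + s*(14*m + 9) + 5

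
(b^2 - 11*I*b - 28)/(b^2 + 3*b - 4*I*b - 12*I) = (b - 7*I)/(b + 3)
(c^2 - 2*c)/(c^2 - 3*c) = (c - 2)/(c - 3)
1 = 1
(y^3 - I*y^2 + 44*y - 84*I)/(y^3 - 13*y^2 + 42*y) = (y^3 - I*y^2 + 44*y - 84*I)/(y*(y^2 - 13*y + 42))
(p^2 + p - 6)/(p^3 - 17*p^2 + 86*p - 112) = (p + 3)/(p^2 - 15*p + 56)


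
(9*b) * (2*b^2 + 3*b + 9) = 18*b^3 + 27*b^2 + 81*b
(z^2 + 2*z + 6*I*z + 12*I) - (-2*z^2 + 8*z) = 3*z^2 - 6*z + 6*I*z + 12*I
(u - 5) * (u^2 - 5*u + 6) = u^3 - 10*u^2 + 31*u - 30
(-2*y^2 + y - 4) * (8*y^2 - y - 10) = -16*y^4 + 10*y^3 - 13*y^2 - 6*y + 40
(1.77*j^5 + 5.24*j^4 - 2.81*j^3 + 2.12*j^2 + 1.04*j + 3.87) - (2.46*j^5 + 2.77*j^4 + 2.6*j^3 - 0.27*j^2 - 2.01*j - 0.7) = -0.69*j^5 + 2.47*j^4 - 5.41*j^3 + 2.39*j^2 + 3.05*j + 4.57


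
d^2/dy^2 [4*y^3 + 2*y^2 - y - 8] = 24*y + 4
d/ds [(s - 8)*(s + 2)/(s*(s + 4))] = 2*(5*s^2 + 16*s + 32)/(s^2*(s^2 + 8*s + 16))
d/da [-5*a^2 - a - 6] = -10*a - 1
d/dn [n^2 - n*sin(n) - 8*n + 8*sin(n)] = -n*cos(n) + 2*n - sin(n) + 8*cos(n) - 8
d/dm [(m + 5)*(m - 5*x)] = 2*m - 5*x + 5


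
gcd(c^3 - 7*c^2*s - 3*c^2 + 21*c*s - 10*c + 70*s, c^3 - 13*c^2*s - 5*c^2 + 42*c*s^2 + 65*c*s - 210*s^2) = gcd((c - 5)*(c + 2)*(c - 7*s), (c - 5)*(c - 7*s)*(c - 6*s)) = -c^2 + 7*c*s + 5*c - 35*s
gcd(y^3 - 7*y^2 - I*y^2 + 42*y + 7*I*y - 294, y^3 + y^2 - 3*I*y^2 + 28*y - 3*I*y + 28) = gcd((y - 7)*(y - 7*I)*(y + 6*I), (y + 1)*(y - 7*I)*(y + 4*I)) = y - 7*I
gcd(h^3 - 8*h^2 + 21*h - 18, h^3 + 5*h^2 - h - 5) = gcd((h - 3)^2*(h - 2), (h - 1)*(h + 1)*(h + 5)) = 1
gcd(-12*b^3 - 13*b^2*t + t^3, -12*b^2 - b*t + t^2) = -12*b^2 - b*t + t^2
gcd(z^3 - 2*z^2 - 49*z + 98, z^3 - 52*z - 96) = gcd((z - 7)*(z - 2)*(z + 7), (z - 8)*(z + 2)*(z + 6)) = 1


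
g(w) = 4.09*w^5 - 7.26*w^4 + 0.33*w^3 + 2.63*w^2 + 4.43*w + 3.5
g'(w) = 20.45*w^4 - 29.04*w^3 + 0.99*w^2 + 5.26*w + 4.43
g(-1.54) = -74.55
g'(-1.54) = 219.76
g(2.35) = 104.43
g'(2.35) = 269.07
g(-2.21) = -385.81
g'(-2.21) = 798.92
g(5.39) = 12634.45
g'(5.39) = 12774.45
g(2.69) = 236.81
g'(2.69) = 531.26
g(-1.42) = -51.56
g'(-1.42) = 165.25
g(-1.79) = -147.59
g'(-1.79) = 374.69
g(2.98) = 437.44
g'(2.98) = 873.11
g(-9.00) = -289207.18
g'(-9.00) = 155379.89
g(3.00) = 455.18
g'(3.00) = 901.49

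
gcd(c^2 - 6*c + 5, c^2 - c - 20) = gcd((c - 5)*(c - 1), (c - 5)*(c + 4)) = c - 5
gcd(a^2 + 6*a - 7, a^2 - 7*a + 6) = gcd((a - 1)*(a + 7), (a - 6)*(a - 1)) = a - 1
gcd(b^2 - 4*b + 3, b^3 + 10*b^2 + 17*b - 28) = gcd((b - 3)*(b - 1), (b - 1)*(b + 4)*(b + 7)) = b - 1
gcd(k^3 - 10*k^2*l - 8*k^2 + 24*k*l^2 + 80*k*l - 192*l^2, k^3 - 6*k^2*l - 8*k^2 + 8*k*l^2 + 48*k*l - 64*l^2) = k^2 - 4*k*l - 8*k + 32*l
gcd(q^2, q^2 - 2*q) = q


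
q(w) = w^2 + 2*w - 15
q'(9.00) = 20.00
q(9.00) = 84.00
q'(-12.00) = -22.00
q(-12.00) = 105.00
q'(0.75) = 3.50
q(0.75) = -12.94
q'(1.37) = 4.74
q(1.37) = -10.38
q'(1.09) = 4.18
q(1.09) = -11.63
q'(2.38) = 6.76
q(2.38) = -4.58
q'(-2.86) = -3.72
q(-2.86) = -12.54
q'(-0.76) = 0.48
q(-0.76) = -15.94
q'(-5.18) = -8.36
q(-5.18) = 1.47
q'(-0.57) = 0.86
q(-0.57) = -15.82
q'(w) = 2*w + 2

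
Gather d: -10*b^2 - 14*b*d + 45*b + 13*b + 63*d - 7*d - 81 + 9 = -10*b^2 + 58*b + d*(56 - 14*b) - 72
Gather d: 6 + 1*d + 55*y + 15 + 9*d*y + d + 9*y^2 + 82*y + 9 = d*(9*y + 2) + 9*y^2 + 137*y + 30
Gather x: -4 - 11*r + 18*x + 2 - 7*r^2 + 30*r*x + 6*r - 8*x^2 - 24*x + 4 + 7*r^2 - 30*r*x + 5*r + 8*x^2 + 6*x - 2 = 0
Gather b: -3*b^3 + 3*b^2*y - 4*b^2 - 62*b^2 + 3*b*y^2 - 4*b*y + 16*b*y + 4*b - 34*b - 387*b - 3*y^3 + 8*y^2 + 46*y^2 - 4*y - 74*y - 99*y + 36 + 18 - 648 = -3*b^3 + b^2*(3*y - 66) + b*(3*y^2 + 12*y - 417) - 3*y^3 + 54*y^2 - 177*y - 594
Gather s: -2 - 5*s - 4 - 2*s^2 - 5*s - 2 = -2*s^2 - 10*s - 8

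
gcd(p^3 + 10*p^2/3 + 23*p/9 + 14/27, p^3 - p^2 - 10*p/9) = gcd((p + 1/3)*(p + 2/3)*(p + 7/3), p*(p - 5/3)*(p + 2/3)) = p + 2/3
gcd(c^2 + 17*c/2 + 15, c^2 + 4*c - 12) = c + 6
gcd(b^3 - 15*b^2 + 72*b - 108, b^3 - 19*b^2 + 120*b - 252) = b^2 - 12*b + 36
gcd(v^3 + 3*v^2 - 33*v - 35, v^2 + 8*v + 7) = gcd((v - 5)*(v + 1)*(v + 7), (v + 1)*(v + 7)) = v^2 + 8*v + 7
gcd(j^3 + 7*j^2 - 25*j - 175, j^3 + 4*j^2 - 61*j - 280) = j^2 + 12*j + 35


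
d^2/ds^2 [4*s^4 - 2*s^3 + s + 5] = 12*s*(4*s - 1)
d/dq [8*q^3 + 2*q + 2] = 24*q^2 + 2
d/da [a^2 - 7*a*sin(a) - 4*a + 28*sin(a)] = -7*a*cos(a) + 2*a - 7*sin(a) + 28*cos(a) - 4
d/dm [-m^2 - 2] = -2*m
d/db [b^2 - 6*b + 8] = 2*b - 6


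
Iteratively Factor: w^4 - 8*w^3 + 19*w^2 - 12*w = (w - 1)*(w^3 - 7*w^2 + 12*w) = w*(w - 1)*(w^2 - 7*w + 12) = w*(w - 3)*(w - 1)*(w - 4)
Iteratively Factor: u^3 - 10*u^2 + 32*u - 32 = (u - 4)*(u^2 - 6*u + 8) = (u - 4)^2*(u - 2)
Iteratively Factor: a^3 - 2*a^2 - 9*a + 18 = (a - 3)*(a^2 + a - 6) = (a - 3)*(a - 2)*(a + 3)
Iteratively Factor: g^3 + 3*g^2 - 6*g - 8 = (g + 4)*(g^2 - g - 2) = (g - 2)*(g + 4)*(g + 1)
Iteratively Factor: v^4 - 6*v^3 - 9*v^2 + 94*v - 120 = (v - 3)*(v^3 - 3*v^2 - 18*v + 40) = (v - 3)*(v + 4)*(v^2 - 7*v + 10) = (v - 5)*(v - 3)*(v + 4)*(v - 2)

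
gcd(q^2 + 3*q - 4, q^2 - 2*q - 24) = q + 4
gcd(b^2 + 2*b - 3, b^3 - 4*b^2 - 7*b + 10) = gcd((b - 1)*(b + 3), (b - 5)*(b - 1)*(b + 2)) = b - 1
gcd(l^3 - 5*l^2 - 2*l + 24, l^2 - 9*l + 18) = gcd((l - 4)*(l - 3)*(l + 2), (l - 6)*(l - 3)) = l - 3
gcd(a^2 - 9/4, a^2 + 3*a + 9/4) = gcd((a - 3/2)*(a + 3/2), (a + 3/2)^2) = a + 3/2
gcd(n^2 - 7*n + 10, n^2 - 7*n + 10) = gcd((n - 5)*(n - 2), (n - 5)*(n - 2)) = n^2 - 7*n + 10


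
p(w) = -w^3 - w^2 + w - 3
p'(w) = -3*w^2 - 2*w + 1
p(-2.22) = 0.79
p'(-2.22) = -9.35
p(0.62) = -3.00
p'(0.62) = -1.39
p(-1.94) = -1.40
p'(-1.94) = -6.41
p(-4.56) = 66.47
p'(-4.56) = -52.26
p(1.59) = -7.96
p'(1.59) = -9.76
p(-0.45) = -3.56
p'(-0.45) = 1.29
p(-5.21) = 106.07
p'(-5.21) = -70.01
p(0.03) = -2.97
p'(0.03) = 0.94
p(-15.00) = 3132.00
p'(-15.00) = -644.00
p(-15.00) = 3132.00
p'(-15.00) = -644.00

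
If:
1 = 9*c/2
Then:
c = 2/9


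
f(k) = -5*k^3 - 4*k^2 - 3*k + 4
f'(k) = -15*k^2 - 8*k - 3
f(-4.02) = 276.24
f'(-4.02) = -213.25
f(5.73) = -1085.18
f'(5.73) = -541.33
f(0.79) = -3.33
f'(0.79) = -18.68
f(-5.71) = 821.56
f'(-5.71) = -446.38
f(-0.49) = 5.10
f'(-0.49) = -2.68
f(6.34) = -1450.00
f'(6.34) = -656.65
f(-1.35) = 13.06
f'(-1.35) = -19.54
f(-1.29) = 11.95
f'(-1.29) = -17.64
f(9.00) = -3992.00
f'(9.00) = -1290.00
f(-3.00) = 112.00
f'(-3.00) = -114.00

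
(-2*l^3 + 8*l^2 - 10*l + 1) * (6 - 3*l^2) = 6*l^5 - 24*l^4 + 18*l^3 + 45*l^2 - 60*l + 6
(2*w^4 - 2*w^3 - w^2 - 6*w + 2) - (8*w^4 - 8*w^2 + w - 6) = -6*w^4 - 2*w^3 + 7*w^2 - 7*w + 8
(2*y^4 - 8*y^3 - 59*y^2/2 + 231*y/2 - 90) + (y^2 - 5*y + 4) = 2*y^4 - 8*y^3 - 57*y^2/2 + 221*y/2 - 86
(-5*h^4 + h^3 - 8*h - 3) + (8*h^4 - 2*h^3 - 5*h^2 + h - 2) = 3*h^4 - h^3 - 5*h^2 - 7*h - 5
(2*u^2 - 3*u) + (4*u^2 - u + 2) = 6*u^2 - 4*u + 2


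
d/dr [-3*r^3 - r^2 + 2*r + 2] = -9*r^2 - 2*r + 2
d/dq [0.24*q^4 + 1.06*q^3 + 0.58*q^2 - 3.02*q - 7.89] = 0.96*q^3 + 3.18*q^2 + 1.16*q - 3.02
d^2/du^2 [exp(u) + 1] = exp(u)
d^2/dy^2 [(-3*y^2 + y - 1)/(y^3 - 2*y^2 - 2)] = 2*(-3*y^6 + 3*y^5 - 12*y^4 - 22*y^3 + 36*y^2 - 18*y - 8)/(y^9 - 6*y^8 + 12*y^7 - 14*y^6 + 24*y^5 - 24*y^4 + 12*y^3 - 24*y^2 - 8)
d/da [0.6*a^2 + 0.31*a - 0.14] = 1.2*a + 0.31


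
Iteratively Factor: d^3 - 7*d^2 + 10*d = (d)*(d^2 - 7*d + 10) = d*(d - 2)*(d - 5)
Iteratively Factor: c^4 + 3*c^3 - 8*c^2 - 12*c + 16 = (c + 4)*(c^3 - c^2 - 4*c + 4) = (c + 2)*(c + 4)*(c^2 - 3*c + 2) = (c - 2)*(c + 2)*(c + 4)*(c - 1)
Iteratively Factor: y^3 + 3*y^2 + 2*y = (y)*(y^2 + 3*y + 2) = y*(y + 2)*(y + 1)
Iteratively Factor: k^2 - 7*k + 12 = (k - 4)*(k - 3)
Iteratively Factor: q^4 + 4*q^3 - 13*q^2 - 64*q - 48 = (q + 4)*(q^3 - 13*q - 12) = (q + 1)*(q + 4)*(q^2 - q - 12) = (q - 4)*(q + 1)*(q + 4)*(q + 3)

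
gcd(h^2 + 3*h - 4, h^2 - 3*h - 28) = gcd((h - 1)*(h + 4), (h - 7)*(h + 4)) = h + 4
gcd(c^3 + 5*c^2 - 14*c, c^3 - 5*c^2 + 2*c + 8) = c - 2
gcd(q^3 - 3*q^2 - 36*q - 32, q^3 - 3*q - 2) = q + 1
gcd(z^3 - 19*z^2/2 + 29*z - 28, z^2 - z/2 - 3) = z - 2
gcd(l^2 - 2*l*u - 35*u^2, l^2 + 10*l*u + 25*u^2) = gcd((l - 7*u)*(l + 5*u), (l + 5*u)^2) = l + 5*u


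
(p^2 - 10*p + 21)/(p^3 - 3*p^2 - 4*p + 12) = (p - 7)/(p^2 - 4)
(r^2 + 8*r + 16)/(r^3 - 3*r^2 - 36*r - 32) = (r + 4)/(r^2 - 7*r - 8)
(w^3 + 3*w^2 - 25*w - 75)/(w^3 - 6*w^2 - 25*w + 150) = (w + 3)/(w - 6)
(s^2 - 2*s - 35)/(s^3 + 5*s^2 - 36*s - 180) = (s - 7)/(s^2 - 36)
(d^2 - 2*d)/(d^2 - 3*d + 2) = d/(d - 1)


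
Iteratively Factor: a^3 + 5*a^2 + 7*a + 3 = (a + 1)*(a^2 + 4*a + 3) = (a + 1)*(a + 3)*(a + 1)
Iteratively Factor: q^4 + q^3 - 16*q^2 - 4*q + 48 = (q + 4)*(q^3 - 3*q^2 - 4*q + 12) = (q - 2)*(q + 4)*(q^2 - q - 6) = (q - 3)*(q - 2)*(q + 4)*(q + 2)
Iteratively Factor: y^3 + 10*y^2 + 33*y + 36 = (y + 3)*(y^2 + 7*y + 12) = (y + 3)^2*(y + 4)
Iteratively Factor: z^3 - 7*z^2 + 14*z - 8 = (z - 2)*(z^2 - 5*z + 4) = (z - 2)*(z - 1)*(z - 4)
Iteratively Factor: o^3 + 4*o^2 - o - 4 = (o + 4)*(o^2 - 1) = (o + 1)*(o + 4)*(o - 1)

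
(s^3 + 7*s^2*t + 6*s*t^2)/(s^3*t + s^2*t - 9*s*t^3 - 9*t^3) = s*(s^2 + 7*s*t + 6*t^2)/(t*(s^3 + s^2 - 9*s*t^2 - 9*t^2))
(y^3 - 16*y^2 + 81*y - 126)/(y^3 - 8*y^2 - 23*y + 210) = (y - 3)/(y + 5)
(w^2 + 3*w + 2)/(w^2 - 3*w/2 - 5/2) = 2*(w + 2)/(2*w - 5)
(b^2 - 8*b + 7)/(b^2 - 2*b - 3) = (-b^2 + 8*b - 7)/(-b^2 + 2*b + 3)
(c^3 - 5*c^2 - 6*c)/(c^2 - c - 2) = c*(c - 6)/(c - 2)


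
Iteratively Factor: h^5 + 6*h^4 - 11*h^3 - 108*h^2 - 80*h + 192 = (h - 1)*(h^4 + 7*h^3 - 4*h^2 - 112*h - 192) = (h - 1)*(h + 4)*(h^3 + 3*h^2 - 16*h - 48) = (h - 1)*(h + 3)*(h + 4)*(h^2 - 16) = (h - 1)*(h + 3)*(h + 4)^2*(h - 4)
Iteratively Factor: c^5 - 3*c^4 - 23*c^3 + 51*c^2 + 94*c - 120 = (c + 4)*(c^4 - 7*c^3 + 5*c^2 + 31*c - 30) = (c - 5)*(c + 4)*(c^3 - 2*c^2 - 5*c + 6) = (c - 5)*(c + 2)*(c + 4)*(c^2 - 4*c + 3) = (c - 5)*(c - 3)*(c + 2)*(c + 4)*(c - 1)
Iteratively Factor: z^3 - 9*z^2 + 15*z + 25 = (z - 5)*(z^2 - 4*z - 5) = (z - 5)^2*(z + 1)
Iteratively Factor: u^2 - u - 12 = (u - 4)*(u + 3)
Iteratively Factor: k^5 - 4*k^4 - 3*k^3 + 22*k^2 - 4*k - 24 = (k + 2)*(k^4 - 6*k^3 + 9*k^2 + 4*k - 12) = (k - 3)*(k + 2)*(k^3 - 3*k^2 + 4) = (k - 3)*(k - 2)*(k + 2)*(k^2 - k - 2) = (k - 3)*(k - 2)^2*(k + 2)*(k + 1)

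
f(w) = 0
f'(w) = 0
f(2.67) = 0.00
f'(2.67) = 0.00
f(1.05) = 0.00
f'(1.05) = 0.00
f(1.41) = 0.00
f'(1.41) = 0.00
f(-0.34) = 0.00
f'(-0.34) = 0.00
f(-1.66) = 0.00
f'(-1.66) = 0.00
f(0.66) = 0.00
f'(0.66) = 0.00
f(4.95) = 0.00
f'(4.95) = 0.00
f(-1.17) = 0.00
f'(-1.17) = 0.00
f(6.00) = 0.00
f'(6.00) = 0.00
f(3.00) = 0.00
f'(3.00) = 0.00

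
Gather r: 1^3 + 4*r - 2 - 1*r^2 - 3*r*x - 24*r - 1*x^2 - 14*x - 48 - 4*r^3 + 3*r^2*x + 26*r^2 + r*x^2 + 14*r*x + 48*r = -4*r^3 + r^2*(3*x + 25) + r*(x^2 + 11*x + 28) - x^2 - 14*x - 49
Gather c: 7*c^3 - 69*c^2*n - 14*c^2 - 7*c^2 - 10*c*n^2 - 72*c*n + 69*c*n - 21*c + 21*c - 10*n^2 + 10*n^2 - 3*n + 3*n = 7*c^3 + c^2*(-69*n - 21) + c*(-10*n^2 - 3*n)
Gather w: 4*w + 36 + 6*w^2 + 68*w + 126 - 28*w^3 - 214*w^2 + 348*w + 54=-28*w^3 - 208*w^2 + 420*w + 216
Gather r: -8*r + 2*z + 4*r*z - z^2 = r*(4*z - 8) - z^2 + 2*z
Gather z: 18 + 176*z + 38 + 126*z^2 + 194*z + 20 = 126*z^2 + 370*z + 76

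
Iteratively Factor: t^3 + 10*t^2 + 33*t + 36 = (t + 3)*(t^2 + 7*t + 12) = (t + 3)^2*(t + 4)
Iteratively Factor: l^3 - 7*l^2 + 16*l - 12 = (l - 2)*(l^2 - 5*l + 6) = (l - 2)^2*(l - 3)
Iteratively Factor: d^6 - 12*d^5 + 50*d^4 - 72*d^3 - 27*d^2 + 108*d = (d - 3)*(d^5 - 9*d^4 + 23*d^3 - 3*d^2 - 36*d) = d*(d - 3)*(d^4 - 9*d^3 + 23*d^2 - 3*d - 36) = d*(d - 3)^2*(d^3 - 6*d^2 + 5*d + 12) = d*(d - 3)^2*(d + 1)*(d^2 - 7*d + 12) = d*(d - 3)^3*(d + 1)*(d - 4)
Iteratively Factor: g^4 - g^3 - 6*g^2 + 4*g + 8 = (g + 2)*(g^3 - 3*g^2 + 4) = (g - 2)*(g + 2)*(g^2 - g - 2) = (g - 2)^2*(g + 2)*(g + 1)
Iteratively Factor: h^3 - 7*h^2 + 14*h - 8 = (h - 1)*(h^2 - 6*h + 8) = (h - 2)*(h - 1)*(h - 4)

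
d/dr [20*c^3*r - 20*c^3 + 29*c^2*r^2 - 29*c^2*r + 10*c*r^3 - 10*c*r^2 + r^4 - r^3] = 20*c^3 + 58*c^2*r - 29*c^2 + 30*c*r^2 - 20*c*r + 4*r^3 - 3*r^2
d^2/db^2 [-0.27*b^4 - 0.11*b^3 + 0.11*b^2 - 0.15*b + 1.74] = -3.24*b^2 - 0.66*b + 0.22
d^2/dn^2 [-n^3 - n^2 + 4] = -6*n - 2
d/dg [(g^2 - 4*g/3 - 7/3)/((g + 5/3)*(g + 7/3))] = 48*(9*g^2 + 21*g + 7)/(81*g^4 + 648*g^3 + 1926*g^2 + 2520*g + 1225)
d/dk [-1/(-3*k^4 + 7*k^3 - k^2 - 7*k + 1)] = (-12*k^3 + 21*k^2 - 2*k - 7)/(3*k^4 - 7*k^3 + k^2 + 7*k - 1)^2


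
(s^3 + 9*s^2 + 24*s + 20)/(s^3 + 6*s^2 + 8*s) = (s^2 + 7*s + 10)/(s*(s + 4))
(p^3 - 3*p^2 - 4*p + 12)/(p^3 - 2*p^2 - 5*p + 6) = (p - 2)/(p - 1)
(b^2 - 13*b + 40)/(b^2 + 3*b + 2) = (b^2 - 13*b + 40)/(b^2 + 3*b + 2)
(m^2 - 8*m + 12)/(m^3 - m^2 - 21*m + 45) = (m^2 - 8*m + 12)/(m^3 - m^2 - 21*m + 45)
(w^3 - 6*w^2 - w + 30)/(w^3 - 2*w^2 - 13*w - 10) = (w - 3)/(w + 1)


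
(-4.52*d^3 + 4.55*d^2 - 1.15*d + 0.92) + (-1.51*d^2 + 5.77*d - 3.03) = -4.52*d^3 + 3.04*d^2 + 4.62*d - 2.11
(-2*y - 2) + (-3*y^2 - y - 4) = -3*y^2 - 3*y - 6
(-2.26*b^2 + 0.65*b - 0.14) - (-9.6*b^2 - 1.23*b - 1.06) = 7.34*b^2 + 1.88*b + 0.92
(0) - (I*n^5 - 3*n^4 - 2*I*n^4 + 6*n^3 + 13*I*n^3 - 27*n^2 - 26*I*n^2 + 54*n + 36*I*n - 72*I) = -I*n^5 + 3*n^4 + 2*I*n^4 - 6*n^3 - 13*I*n^3 + 27*n^2 + 26*I*n^2 - 54*n - 36*I*n + 72*I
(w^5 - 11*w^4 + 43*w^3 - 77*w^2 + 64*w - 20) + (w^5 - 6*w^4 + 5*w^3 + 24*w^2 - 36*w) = 2*w^5 - 17*w^4 + 48*w^3 - 53*w^2 + 28*w - 20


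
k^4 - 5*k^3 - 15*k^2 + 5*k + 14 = (k - 7)*(k - 1)*(k + 1)*(k + 2)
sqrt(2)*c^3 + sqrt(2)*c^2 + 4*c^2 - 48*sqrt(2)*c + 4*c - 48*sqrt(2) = (c - 4*sqrt(2))*(c + 6*sqrt(2))*(sqrt(2)*c + sqrt(2))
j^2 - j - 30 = (j - 6)*(j + 5)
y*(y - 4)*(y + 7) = y^3 + 3*y^2 - 28*y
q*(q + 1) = q^2 + q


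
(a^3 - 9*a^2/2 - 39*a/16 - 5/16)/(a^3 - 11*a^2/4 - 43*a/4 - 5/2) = (a + 1/4)/(a + 2)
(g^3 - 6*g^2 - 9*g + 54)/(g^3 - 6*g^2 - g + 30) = (g^2 - 3*g - 18)/(g^2 - 3*g - 10)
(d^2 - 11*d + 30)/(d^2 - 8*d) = (d^2 - 11*d + 30)/(d*(d - 8))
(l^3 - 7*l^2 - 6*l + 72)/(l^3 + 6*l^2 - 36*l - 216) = (l^2 - l - 12)/(l^2 + 12*l + 36)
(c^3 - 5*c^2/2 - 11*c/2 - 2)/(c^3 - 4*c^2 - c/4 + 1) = 2*(c + 1)/(2*c - 1)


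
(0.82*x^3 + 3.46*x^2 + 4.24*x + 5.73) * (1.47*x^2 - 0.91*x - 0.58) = 1.2054*x^5 + 4.34*x^4 + 2.6086*x^3 + 2.5579*x^2 - 7.6735*x - 3.3234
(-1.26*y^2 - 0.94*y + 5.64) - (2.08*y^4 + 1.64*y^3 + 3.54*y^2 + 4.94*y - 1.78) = -2.08*y^4 - 1.64*y^3 - 4.8*y^2 - 5.88*y + 7.42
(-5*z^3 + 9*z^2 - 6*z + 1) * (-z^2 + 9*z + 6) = 5*z^5 - 54*z^4 + 57*z^3 - z^2 - 27*z + 6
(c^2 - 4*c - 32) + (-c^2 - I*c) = -4*c - I*c - 32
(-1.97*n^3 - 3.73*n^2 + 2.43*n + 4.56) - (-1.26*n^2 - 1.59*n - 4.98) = -1.97*n^3 - 2.47*n^2 + 4.02*n + 9.54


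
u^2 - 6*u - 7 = (u - 7)*(u + 1)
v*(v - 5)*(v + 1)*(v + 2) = v^4 - 2*v^3 - 13*v^2 - 10*v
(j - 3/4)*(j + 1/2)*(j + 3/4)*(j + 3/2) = j^4 + 2*j^3 + 3*j^2/16 - 9*j/8 - 27/64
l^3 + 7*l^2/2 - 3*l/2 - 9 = (l - 3/2)*(l + 2)*(l + 3)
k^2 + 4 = (k - 2*I)*(k + 2*I)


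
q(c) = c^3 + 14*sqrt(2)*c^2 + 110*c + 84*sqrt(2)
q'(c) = 3*c^2 + 28*sqrt(2)*c + 110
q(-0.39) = 78.85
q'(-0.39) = 95.01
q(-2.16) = -36.51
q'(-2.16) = 38.47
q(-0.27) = 90.52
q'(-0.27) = 99.53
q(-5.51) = -53.49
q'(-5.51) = -17.10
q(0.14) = 134.58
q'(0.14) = 115.60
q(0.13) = 133.43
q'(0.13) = 115.20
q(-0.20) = 97.58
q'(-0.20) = 102.20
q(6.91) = 2154.20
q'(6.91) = 526.87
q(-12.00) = -78.15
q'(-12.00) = 66.82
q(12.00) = 6017.85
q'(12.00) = 1017.18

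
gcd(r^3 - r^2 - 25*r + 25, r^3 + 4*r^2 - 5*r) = r^2 + 4*r - 5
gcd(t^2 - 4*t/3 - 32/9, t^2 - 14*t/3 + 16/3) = t - 8/3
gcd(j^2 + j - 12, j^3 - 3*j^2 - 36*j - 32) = j + 4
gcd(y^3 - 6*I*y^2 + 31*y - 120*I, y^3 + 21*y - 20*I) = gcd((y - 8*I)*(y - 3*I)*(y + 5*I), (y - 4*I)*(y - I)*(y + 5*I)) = y + 5*I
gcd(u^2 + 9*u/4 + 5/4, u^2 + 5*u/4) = u + 5/4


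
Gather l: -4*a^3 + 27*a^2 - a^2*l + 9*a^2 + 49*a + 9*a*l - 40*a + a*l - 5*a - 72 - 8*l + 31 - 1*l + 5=-4*a^3 + 36*a^2 + 4*a + l*(-a^2 + 10*a - 9) - 36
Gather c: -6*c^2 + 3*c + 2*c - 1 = -6*c^2 + 5*c - 1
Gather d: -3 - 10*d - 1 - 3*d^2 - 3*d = -3*d^2 - 13*d - 4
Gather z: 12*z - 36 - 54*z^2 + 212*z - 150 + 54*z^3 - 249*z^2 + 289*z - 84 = 54*z^3 - 303*z^2 + 513*z - 270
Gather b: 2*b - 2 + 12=2*b + 10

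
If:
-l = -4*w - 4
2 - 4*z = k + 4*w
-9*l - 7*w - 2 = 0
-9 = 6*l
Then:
No Solution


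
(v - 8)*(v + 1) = v^2 - 7*v - 8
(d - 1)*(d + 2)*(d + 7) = d^3 + 8*d^2 + 5*d - 14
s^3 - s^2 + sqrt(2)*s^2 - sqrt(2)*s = s*(s - 1)*(s + sqrt(2))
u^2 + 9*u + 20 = (u + 4)*(u + 5)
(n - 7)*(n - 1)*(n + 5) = n^3 - 3*n^2 - 33*n + 35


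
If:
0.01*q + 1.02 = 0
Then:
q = -102.00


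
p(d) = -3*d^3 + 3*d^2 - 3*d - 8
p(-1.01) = 1.18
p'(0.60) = -2.64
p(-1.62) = 17.49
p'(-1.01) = -18.24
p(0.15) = -8.39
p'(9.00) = -678.00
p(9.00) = -1979.00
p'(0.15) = -2.30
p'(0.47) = -2.17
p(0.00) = -8.00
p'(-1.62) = -36.34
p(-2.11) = 39.87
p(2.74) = -55.41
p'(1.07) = -6.88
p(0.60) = -9.37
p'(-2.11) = -55.73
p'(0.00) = -3.00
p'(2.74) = -54.13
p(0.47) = -9.06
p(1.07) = -11.45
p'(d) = -9*d^2 + 6*d - 3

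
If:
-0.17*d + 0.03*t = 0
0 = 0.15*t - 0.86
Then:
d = 1.01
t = 5.73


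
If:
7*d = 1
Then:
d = 1/7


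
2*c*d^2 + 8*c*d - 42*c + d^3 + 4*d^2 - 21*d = (2*c + d)*(d - 3)*(d + 7)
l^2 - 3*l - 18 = (l - 6)*(l + 3)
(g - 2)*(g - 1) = g^2 - 3*g + 2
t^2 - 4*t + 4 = (t - 2)^2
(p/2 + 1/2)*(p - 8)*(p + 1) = p^3/2 - 3*p^2 - 15*p/2 - 4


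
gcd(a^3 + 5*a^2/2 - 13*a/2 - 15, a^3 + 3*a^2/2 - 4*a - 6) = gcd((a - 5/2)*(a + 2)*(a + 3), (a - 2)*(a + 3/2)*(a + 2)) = a + 2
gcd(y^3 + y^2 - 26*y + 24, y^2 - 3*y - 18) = 1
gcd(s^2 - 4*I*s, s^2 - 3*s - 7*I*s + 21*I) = 1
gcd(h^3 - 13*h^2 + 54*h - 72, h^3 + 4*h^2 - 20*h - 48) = h - 4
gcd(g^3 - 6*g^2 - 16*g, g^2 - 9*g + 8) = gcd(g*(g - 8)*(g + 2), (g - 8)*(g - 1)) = g - 8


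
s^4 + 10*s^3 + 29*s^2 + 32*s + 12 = (s + 1)^2*(s + 2)*(s + 6)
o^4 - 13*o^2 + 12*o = o*(o - 3)*(o - 1)*(o + 4)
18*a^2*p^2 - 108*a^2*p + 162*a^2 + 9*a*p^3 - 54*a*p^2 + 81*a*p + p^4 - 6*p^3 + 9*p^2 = (3*a + p)*(6*a + p)*(p - 3)^2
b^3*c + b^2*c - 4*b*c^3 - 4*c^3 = (b - 2*c)*(b + 2*c)*(b*c + c)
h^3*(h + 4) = h^4 + 4*h^3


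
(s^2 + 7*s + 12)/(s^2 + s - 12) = (s + 3)/(s - 3)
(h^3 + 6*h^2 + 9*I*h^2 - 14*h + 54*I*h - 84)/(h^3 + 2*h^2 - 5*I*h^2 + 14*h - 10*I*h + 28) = (h^2 + h*(6 + 7*I) + 42*I)/(h^2 + h*(2 - 7*I) - 14*I)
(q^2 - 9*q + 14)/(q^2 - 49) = (q - 2)/(q + 7)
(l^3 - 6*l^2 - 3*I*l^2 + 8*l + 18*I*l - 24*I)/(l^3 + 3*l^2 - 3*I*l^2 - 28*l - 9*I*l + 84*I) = (l - 2)/(l + 7)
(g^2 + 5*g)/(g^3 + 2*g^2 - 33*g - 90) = g/(g^2 - 3*g - 18)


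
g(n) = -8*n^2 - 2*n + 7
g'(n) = -16*n - 2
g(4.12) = -137.04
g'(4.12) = -67.92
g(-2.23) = -28.32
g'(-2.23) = 33.68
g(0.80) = 0.28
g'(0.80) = -14.80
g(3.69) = -109.31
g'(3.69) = -61.04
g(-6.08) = -276.57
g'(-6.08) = 95.28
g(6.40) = -333.48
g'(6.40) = -104.40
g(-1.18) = -1.78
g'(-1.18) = 16.88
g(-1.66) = -11.72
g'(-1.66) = 24.56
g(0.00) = 7.00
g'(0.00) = -2.00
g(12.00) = -1169.00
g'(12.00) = -194.00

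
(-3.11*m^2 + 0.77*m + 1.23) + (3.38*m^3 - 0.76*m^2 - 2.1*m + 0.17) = 3.38*m^3 - 3.87*m^2 - 1.33*m + 1.4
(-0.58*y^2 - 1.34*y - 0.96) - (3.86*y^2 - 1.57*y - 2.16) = -4.44*y^2 + 0.23*y + 1.2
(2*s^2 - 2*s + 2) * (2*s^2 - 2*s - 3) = 4*s^4 - 8*s^3 + 2*s^2 + 2*s - 6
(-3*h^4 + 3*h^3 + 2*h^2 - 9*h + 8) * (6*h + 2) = -18*h^5 + 12*h^4 + 18*h^3 - 50*h^2 + 30*h + 16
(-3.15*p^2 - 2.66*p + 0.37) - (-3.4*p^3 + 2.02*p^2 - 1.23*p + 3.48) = 3.4*p^3 - 5.17*p^2 - 1.43*p - 3.11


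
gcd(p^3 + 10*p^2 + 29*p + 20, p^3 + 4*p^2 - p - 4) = p^2 + 5*p + 4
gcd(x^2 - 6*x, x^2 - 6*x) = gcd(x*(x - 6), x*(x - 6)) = x^2 - 6*x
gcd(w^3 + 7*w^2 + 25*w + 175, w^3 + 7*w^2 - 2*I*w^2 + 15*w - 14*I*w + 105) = w^2 + w*(7 - 5*I) - 35*I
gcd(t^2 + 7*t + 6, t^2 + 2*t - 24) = t + 6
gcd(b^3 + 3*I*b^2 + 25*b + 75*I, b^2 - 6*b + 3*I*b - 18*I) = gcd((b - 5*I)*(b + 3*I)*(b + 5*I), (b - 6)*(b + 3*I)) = b + 3*I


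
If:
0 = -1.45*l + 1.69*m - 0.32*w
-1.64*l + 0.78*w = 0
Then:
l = 0.475609756097561*w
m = 0.597416654639919*w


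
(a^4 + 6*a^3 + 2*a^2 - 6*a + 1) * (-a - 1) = -a^5 - 7*a^4 - 8*a^3 + 4*a^2 + 5*a - 1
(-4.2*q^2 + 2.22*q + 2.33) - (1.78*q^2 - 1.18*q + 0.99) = -5.98*q^2 + 3.4*q + 1.34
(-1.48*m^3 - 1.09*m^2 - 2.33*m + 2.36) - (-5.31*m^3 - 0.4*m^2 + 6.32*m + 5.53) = 3.83*m^3 - 0.69*m^2 - 8.65*m - 3.17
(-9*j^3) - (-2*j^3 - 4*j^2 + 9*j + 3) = -7*j^3 + 4*j^2 - 9*j - 3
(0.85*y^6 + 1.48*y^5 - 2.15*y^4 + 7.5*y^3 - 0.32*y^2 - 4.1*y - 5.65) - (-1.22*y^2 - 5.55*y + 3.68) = 0.85*y^6 + 1.48*y^5 - 2.15*y^4 + 7.5*y^3 + 0.9*y^2 + 1.45*y - 9.33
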